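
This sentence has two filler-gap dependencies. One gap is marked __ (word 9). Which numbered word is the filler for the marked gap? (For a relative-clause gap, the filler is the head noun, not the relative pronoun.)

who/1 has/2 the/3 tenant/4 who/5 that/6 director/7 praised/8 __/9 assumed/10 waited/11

4

The marked gap is inside the relative clause, the direct object of "praised".
Its filler is the head noun "tenant" (via "who"), at word 4.
(The other dependency links word 1 to a gap after word 10.)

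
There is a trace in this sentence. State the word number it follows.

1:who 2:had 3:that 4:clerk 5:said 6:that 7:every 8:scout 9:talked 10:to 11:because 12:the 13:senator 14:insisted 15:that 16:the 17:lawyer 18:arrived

The displaced element is "who" (word 1).
It is linked across 1 clause boundary (that).
It functions as the object of the preposition "to" of "talked", so the gap sits immediately after word 10 ("to").
Base order: That clerk had said that every scout talked to who because the senator insisted that the lawyer arrived.

10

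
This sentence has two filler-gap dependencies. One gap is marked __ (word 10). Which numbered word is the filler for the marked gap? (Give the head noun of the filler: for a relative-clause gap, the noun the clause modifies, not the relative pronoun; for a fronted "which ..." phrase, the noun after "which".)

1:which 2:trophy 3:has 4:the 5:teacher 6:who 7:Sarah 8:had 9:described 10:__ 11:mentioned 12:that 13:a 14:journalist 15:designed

5

The marked gap is inside the relative clause, the direct object of "described".
Its filler is the head noun "teacher" (via "who"), at word 5.
(The other dependency links word 2 to a gap after word 15.)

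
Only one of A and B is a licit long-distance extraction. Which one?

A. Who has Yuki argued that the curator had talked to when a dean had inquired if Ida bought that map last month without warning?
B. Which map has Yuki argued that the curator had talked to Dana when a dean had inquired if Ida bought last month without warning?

In B, the wh-phrase is extracted from inside an adjunct island (introduced by "when"), which blocks movement.
In A, the extraction path crosses only that-complement boundaries, which are transparent.
So A is grammatical.

A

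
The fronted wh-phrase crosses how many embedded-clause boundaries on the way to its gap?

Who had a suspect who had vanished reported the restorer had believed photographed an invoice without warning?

2

"who" is extracted from the subject of "photographed".
Boundaries crossed, outermost first: [Ø], [Ø] — 2 in total.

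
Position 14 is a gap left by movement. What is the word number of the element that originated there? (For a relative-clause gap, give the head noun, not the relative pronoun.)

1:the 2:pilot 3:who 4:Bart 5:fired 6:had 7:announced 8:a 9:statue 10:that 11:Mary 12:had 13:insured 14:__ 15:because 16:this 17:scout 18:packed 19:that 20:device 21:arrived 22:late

9

The gap at 14 is the object of "insured", inside a relative clause.
The relative pronoun is "that" (word 10); it is bound by the head noun immediately before it.
Its filler is the head noun "statue", at word 9.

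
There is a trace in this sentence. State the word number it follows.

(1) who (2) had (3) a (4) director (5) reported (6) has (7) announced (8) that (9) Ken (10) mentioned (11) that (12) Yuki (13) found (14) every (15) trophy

5

The displaced element is "who" (word 1).
It is linked across 1 clause boundary (Ø).
It functions as the subject of "announced", so the gap sits immediately after word 5 ("reported").
Base order: A director had reported that who has announced that Ken mentioned that Yuki found every trophy.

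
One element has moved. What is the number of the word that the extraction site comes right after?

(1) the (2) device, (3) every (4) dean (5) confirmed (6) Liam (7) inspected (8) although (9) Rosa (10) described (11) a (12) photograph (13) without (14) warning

7

The displaced element is "the device" (word 2).
It is linked across 1 clause boundary (Ø).
It functions as the direct object of "inspected", so the gap sits immediately after word 7 ("inspected").
Base order: Every dean confirmed Liam inspected the device although Rosa described a photograph without warning.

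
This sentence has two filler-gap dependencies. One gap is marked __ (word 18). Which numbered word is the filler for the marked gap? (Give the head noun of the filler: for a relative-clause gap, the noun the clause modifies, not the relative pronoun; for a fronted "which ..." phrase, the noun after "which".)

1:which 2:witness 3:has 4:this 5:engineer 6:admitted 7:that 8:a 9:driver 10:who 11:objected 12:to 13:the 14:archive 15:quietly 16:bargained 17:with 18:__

The marked gap is the object of the preposition "with" of "bargained".
Its filler is the fronted wh-phrase "which witness", at word 2.
(The other dependency links word 9 to a gap after word 10.)

2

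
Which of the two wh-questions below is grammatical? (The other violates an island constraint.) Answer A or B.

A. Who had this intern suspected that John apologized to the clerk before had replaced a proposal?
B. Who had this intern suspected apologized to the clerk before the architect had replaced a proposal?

B

In A, the wh-phrase is extracted from inside an adjunct island (introduced by "before"), which blocks movement.
In B, the extraction path crosses only that-complement boundaries, which are transparent.
So B is grammatical.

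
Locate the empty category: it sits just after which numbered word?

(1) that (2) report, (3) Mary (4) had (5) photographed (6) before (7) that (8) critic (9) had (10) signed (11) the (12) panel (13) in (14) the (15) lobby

The displaced element is "that report" (word 2).
It functions as the direct object of "photographed", so the gap sits immediately after word 5 ("photographed").
Base order: Mary had photographed that report before that critic had signed the panel in the lobby.

5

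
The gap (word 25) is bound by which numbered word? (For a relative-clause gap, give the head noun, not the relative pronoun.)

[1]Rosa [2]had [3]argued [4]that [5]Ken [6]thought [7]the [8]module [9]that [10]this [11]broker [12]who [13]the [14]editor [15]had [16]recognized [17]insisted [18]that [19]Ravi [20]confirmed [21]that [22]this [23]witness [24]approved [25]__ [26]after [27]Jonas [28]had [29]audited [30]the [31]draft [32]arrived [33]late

The gap at 25 is the object of "approved", inside a relative clause.
The relative pronoun is "that" (word 9); it is bound by the head noun immediately before it.
Its filler is the head noun "module", at word 8.

8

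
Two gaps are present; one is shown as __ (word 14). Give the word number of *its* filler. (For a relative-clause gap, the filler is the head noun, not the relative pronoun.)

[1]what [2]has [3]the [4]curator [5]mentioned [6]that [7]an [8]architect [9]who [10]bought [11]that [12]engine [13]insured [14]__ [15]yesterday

The marked gap is the direct object of "insured".
Its filler is the fronted wh-phrase "what", at word 1.
(The other dependency links word 8 to a gap after word 9.)

1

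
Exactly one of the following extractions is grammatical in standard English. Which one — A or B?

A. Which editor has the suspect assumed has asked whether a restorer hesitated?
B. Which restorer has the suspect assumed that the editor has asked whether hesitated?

In B, the wh-phrase is extracted from inside a wh-island (introduced by "whether"), which blocks movement.
In A, the extraction path crosses only that-complement boundaries, which are transparent.
So A is grammatical.

A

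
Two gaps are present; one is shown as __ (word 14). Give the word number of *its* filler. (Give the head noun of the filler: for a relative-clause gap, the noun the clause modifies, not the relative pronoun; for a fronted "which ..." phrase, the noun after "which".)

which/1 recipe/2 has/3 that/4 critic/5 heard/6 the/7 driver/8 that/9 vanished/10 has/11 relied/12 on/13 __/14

The marked gap is the object of the preposition "on" of "relied".
Its filler is the fronted wh-phrase "which recipe", at word 2.
(The other dependency links word 8 to a gap after word 9.)

2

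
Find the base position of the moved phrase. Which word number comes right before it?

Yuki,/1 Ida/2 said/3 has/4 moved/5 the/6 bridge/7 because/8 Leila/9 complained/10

The displaced element is "Yuki" (word 1).
It is linked across 1 clause boundary (Ø).
It functions as the subject of "moved", so the gap sits immediately after word 3 ("said").
Base order: Ida said that Yuki has moved the bridge because Leila complained.

3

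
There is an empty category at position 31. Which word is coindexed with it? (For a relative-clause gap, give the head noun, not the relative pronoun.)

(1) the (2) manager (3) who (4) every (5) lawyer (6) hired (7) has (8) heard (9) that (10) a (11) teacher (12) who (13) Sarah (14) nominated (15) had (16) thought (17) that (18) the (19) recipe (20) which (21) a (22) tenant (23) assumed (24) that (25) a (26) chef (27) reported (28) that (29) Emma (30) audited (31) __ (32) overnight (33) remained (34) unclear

19

The gap at 31 is the object of "audited", inside a relative clause.
The relative pronoun is "which" (word 20); it is bound by the head noun immediately before it.
Its filler is the head noun "recipe", at word 19.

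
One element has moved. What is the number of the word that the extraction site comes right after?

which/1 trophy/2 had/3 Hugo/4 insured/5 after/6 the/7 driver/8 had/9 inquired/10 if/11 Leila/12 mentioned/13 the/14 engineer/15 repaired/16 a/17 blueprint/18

The displaced element is "which trophy" (word 2).
It functions as the direct object of "insured", so the gap sits immediately after word 5 ("insured").
Base order: Hugo had insured which trophy after the driver had inquired if Leila mentioned the engineer repaired a blueprint.

5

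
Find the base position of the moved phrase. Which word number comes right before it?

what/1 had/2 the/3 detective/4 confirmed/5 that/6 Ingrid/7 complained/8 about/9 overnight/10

9

The displaced element is "what" (word 1).
It is linked across 1 clause boundary (that).
It functions as the object of the preposition "about" of "complained", so the gap sits immediately after word 9 ("about").
Base order: The detective had confirmed that Ingrid complained about what overnight.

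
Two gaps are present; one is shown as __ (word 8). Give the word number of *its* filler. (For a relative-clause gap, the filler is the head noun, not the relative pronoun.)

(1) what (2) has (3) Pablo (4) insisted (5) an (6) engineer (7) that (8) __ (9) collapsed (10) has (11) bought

The marked gap is inside the relative clause, the subject of "collapsed".
Its filler is the head noun "engineer" (via "that"), at word 6.
(The other dependency links word 1 to a gap after word 11.)

6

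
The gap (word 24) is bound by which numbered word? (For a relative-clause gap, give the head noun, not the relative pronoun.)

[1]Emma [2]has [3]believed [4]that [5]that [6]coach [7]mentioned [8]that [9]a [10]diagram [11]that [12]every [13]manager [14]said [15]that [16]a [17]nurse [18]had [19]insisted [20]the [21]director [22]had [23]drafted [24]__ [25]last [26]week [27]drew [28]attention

10

The gap at 24 is the object of "drafted", inside a relative clause.
The relative pronoun is "that" (word 11); it is bound by the head noun immediately before it.
Its filler is the head noun "diagram", at word 10.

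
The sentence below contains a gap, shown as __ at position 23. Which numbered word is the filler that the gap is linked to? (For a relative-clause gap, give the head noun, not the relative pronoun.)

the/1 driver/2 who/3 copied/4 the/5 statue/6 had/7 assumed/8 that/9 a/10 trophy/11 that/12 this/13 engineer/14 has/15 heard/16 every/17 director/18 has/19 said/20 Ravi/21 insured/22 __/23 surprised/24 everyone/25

11

The gap at 23 is the object of "insured", inside a relative clause.
The relative pronoun is "that" (word 12); it is bound by the head noun immediately before it.
Its filler is the head noun "trophy", at word 11.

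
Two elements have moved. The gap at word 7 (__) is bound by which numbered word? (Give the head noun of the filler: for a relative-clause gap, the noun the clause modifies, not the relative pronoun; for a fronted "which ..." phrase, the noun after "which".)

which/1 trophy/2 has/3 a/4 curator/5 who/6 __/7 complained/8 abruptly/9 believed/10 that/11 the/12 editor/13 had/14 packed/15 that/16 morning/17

The marked gap is inside the relative clause, the subject of "complained".
Its filler is the head noun "curator" (via "who"), at word 5.
(The other dependency links word 2 to a gap after word 15.)

5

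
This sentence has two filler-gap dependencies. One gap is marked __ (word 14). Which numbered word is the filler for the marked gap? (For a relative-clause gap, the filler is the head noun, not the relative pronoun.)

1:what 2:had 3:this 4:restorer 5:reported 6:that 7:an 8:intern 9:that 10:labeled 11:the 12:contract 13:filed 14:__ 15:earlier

1

The marked gap is the direct object of "filed".
Its filler is the fronted wh-phrase "what", at word 1.
(The other dependency links word 8 to a gap after word 9.)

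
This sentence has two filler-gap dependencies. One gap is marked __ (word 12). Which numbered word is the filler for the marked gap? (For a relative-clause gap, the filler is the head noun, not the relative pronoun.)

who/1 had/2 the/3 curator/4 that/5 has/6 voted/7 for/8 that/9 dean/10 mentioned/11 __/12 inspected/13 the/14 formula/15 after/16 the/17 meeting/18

The marked gap is the subject of "inspected".
Its filler is the fronted wh-phrase "who", at word 1.
(The other dependency links word 4 to a gap after word 5.)

1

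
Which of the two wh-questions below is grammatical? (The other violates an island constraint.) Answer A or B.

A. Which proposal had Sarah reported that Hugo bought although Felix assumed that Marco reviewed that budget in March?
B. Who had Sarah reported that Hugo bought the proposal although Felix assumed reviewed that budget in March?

In B, the wh-phrase is extracted from inside an adjunct island (introduced by "although"), which blocks movement.
In A, the extraction path crosses only that-complement boundaries, which are transparent.
So A is grammatical.

A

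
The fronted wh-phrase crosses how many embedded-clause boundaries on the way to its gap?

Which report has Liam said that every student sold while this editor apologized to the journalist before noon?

"which report" is extracted from the object of "sold".
Boundaries crossed, outermost first: [that] — 1 in total.

1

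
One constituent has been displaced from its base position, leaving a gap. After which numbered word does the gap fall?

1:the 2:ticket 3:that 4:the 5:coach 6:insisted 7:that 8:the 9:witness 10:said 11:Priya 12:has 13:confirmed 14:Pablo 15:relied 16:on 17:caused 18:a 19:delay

The displaced element is "the ticket" (word 2).
It is linked across 3 clause boundaries (that → Ø → Ø).
It functions as the object of the preposition "on" of "relied", so the gap sits immediately after word 16 ("on").
Base order: The coach insisted that the witness said Priya has confirmed Pablo relied on the ticket.

16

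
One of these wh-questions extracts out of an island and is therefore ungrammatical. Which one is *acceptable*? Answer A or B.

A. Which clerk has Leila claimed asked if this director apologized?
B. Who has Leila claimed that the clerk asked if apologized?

A

In B, the wh-phrase is extracted from inside a wh-island (introduced by "if"), which blocks movement.
In A, the extraction path crosses only that-complement boundaries, which are transparent.
So A is grammatical.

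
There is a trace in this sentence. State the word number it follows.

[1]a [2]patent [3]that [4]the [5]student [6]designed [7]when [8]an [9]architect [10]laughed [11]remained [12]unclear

The displaced element is "a patent" (word 2).
It functions as the direct object of "designed", so the gap sits immediately after word 6 ("designed").
Base order: The student designed a patent when an architect laughed.

6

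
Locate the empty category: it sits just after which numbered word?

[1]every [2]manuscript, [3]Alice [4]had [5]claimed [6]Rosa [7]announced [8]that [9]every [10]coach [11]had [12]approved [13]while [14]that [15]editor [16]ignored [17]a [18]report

12

The displaced element is "every manuscript" (word 2).
It is linked across 2 clause boundaries (Ø → that).
It functions as the direct object of "approved", so the gap sits immediately after word 12 ("approved").
Base order: Alice had claimed Rosa announced that every coach had approved every manuscript while that editor ignored a report.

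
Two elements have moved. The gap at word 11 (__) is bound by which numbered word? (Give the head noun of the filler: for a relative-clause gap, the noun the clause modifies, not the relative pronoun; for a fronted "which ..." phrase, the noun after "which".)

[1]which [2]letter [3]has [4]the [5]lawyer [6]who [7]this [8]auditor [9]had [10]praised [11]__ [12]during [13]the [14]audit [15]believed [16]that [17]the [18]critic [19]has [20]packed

The marked gap is inside the relative clause, the direct object of "praised".
Its filler is the head noun "lawyer" (via "who"), at word 5.
(The other dependency links word 2 to a gap after word 20.)

5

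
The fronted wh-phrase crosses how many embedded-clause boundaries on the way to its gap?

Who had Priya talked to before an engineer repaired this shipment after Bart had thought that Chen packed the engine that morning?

0

"who" originates inside the matrix clause — no clause boundary is crossed.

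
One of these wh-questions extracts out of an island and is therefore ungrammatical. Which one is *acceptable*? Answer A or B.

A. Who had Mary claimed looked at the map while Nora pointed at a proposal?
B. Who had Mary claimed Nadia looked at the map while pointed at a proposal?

In B, the wh-phrase is extracted from inside an adjunct island (introduced by "while"), which blocks movement.
In A, the extraction path crosses only that-complement boundaries, which are transparent.
So A is grammatical.

A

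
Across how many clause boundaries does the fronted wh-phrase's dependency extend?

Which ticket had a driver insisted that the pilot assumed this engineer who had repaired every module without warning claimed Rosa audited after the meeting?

"which ticket" is extracted from the object of "audited".
Boundaries crossed, outermost first: [that], [Ø], [Ø] — 3 in total.

3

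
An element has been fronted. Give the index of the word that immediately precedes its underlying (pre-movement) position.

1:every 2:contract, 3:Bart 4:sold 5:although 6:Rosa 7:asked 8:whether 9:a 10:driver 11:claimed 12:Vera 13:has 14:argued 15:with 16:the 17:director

4

The displaced element is "every contract" (word 2).
It functions as the direct object of "sold", so the gap sits immediately after word 4 ("sold").
Base order: Bart sold every contract although Rosa asked whether a driver claimed Vera has argued with the director.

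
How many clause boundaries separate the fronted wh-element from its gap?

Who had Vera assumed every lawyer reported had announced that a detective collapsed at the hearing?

2

"who" is extracted from the subject of "announced".
Boundaries crossed, outermost first: [Ø], [Ø] — 2 in total.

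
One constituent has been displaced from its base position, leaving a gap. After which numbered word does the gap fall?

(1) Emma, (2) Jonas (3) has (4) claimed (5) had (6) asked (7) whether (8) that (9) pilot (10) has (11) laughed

The displaced element is "Emma" (word 1).
It is linked across 1 clause boundary (Ø).
It functions as the subject of "asked", so the gap sits immediately after word 4 ("claimed").
Base order: Jonas has claimed that Emma had asked whether that pilot has laughed.

4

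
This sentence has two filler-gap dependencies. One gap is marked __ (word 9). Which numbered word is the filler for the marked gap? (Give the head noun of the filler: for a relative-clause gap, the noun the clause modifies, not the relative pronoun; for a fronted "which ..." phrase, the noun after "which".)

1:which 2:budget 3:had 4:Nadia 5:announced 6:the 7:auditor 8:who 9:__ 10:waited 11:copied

7

The marked gap is inside the relative clause, the subject of "waited".
Its filler is the head noun "auditor" (via "who"), at word 7.
(The other dependency links word 2 to a gap after word 11.)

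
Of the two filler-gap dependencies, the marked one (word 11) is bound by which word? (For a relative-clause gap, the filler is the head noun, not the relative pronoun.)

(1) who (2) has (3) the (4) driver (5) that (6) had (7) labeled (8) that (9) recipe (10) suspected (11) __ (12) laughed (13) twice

1

The marked gap is the subject of "laughed".
Its filler is the fronted wh-phrase "who", at word 1.
(The other dependency links word 4 to a gap after word 5.)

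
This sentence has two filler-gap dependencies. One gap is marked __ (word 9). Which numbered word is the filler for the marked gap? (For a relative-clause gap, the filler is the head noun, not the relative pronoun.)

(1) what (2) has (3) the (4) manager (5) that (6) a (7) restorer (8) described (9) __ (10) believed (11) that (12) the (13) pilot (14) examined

4

The marked gap is inside the relative clause, the direct object of "described".
Its filler is the head noun "manager" (via "that"), at word 4.
(The other dependency links word 1 to a gap after word 14.)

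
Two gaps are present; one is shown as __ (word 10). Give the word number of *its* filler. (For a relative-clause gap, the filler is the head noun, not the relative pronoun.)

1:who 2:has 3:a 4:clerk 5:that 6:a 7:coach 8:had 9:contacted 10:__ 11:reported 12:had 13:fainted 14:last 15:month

4

The marked gap is inside the relative clause, the direct object of "contacted".
Its filler is the head noun "clerk" (via "that"), at word 4.
(The other dependency links word 1 to a gap after word 11.)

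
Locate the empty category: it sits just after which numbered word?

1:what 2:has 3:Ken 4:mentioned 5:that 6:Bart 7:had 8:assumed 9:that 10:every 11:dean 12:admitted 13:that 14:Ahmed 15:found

15

The displaced element is "what" (word 1).
It is linked across 3 clause boundaries (that → that → that).
It functions as the direct object of "found", so the gap sits immediately after word 15 ("found").
Base order: Ken has mentioned that Bart had assumed that every dean admitted that Ahmed found what.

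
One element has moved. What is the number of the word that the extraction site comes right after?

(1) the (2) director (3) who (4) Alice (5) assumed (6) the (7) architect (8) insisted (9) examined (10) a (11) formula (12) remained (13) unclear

8

The displaced element is "the director" (word 2).
It is linked across 2 clause boundaries (Ø → Ø).
It functions as the subject of "examined", so the gap sits immediately after word 8 ("insisted").
Base order: Alice assumed the architect insisted that the director examined a formula.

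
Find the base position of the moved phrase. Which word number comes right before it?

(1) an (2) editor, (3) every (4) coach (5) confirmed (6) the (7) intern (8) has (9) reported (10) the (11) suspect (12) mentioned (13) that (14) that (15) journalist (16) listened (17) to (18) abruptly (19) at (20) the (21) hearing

17

The displaced element is "an editor" (word 2).
It is linked across 3 clause boundaries (Ø → Ø → that).
It functions as the object of the preposition "to" of "listened", so the gap sits immediately after word 17 ("to").
Base order: Every coach confirmed the intern has reported the suspect mentioned that that journalist listened to an editor abruptly at the hearing.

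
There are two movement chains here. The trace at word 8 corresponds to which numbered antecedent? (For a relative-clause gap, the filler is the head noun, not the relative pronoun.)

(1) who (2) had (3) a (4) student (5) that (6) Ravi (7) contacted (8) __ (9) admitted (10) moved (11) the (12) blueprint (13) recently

The marked gap is inside the relative clause, the direct object of "contacted".
Its filler is the head noun "student" (via "that"), at word 4.
(The other dependency links word 1 to a gap after word 9.)

4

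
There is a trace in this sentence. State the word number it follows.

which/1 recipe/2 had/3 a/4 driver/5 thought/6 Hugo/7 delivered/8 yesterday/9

8

The displaced element is "which recipe" (word 2).
It is linked across 1 clause boundary (Ø).
It functions as the direct object of "delivered", so the gap sits immediately after word 8 ("delivered").
Base order: A driver had thought Hugo delivered which recipe yesterday.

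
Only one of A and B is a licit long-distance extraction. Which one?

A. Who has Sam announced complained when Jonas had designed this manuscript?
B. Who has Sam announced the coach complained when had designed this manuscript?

In B, the wh-phrase is extracted from inside an adjunct island (introduced by "when"), which blocks movement.
In A, the extraction path crosses only that-complement boundaries, which are transparent.
So A is grammatical.

A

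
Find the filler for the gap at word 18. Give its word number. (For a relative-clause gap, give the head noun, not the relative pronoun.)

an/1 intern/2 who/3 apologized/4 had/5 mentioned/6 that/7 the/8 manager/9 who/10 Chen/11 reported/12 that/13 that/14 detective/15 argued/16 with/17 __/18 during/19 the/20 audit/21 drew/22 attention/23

9

The gap at 18 is the prepositional object of "argued", inside a relative clause.
The relative pronoun is "who" (word 10); it is bound by the head noun immediately before it.
Its filler is the head noun "manager", at word 9.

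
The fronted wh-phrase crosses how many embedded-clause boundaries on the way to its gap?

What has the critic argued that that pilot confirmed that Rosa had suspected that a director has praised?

"what" is extracted from the object of "praised".
Boundaries crossed, outermost first: [that], [that], [that] — 3 in total.

3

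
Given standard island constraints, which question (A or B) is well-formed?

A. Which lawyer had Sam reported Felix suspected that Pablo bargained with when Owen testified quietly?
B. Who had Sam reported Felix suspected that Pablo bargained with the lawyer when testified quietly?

A

In B, the wh-phrase is extracted from inside an adjunct island (introduced by "when"), which blocks movement.
In A, the extraction path crosses only that-complement boundaries, which are transparent.
So A is grammatical.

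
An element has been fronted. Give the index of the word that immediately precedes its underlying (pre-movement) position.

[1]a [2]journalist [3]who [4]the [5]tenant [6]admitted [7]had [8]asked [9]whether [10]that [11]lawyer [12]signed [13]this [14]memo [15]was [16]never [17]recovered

6

The displaced element is "a journalist" (word 2).
It is linked across 1 clause boundary (Ø).
It functions as the subject of "asked", so the gap sits immediately after word 6 ("admitted").
Base order: The tenant admitted that a journalist had asked whether that lawyer signed this memo.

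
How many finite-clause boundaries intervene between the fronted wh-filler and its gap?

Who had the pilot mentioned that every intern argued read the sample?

"who" is extracted from the subject of "read".
Boundaries crossed, outermost first: [that], [Ø] — 2 in total.

2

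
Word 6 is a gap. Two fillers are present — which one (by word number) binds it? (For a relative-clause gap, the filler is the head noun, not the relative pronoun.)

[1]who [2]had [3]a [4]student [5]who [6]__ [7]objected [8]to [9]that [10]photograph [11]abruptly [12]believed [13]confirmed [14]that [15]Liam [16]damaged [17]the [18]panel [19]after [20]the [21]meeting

4

The marked gap is inside the relative clause, the subject of "objected".
Its filler is the head noun "student" (via "who"), at word 4.
(The other dependency links word 1 to a gap after word 12.)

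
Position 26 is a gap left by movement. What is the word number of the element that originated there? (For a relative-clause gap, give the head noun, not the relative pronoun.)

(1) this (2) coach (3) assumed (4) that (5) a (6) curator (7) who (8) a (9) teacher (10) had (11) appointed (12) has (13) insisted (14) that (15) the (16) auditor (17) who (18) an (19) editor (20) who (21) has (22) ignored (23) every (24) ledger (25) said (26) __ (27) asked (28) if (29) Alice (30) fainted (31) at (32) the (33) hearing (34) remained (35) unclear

16

The gap at 26 is the subject of "asked", inside a relative clause.
The relative pronoun is "who" (word 17); it is bound by the head noun immediately before it.
Its filler is the head noun "auditor", at word 16.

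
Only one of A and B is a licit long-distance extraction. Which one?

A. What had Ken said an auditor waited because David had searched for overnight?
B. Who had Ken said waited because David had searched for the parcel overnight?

In A, the wh-phrase is extracted from inside an adjunct island (introduced by "because"), which blocks movement.
In B, the extraction path crosses only that-complement boundaries, which are transparent.
So B is grammatical.

B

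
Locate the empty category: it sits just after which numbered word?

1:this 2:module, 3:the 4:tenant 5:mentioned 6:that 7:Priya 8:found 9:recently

The displaced element is "this module" (word 2).
It is linked across 1 clause boundary (that).
It functions as the direct object of "found", so the gap sits immediately after word 8 ("found").
Base order: The tenant mentioned that Priya found this module recently.

8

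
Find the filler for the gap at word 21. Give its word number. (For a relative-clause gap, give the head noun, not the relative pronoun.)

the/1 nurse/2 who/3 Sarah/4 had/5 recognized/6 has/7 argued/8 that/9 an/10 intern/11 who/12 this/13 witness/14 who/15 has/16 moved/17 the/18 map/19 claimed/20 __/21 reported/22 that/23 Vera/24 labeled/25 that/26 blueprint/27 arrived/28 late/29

The gap at 21 is the subject of "reported", inside a relative clause.
The relative pronoun is "who" (word 12); it is bound by the head noun immediately before it.
Its filler is the head noun "intern", at word 11.

11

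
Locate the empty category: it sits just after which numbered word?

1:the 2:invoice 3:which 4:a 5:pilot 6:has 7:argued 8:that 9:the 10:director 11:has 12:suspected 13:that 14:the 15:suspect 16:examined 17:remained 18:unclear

The displaced element is "the invoice" (word 2).
It is linked across 2 clause boundaries (that → that).
It functions as the direct object of "examined", so the gap sits immediately after word 16 ("examined").
Base order: A pilot has argued that the director has suspected that the suspect examined the invoice.

16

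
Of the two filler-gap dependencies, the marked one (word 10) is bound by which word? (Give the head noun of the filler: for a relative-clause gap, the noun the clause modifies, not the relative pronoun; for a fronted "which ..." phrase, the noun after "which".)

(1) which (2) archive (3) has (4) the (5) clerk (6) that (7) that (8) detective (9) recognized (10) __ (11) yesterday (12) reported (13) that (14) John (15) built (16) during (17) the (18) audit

The marked gap is inside the relative clause, the direct object of "recognized".
Its filler is the head noun "clerk" (via "that"), at word 5.
(The other dependency links word 2 to a gap after word 15.)

5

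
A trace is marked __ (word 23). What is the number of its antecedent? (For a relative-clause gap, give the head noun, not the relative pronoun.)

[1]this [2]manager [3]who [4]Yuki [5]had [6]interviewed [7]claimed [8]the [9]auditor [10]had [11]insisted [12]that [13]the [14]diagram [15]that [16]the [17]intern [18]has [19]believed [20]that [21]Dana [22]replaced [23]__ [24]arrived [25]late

The gap at 23 is the object of "replaced", inside a relative clause.
The relative pronoun is "that" (word 15); it is bound by the head noun immediately before it.
Its filler is the head noun "diagram", at word 14.

14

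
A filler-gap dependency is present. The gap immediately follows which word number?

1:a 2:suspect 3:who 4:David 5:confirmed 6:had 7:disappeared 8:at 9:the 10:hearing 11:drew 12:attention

The displaced element is "a suspect" (word 2).
It is linked across 1 clause boundary (Ø).
It functions as the subject of "disappeared", so the gap sits immediately after word 5 ("confirmed").
Base order: David confirmed that a suspect had disappeared at the hearing.

5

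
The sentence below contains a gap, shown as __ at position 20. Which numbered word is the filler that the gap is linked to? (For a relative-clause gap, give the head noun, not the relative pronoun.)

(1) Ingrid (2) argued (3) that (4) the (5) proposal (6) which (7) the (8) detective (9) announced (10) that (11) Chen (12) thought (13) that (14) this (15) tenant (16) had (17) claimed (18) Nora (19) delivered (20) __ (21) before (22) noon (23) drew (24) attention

The gap at 20 is the object of "delivered", inside a relative clause.
The relative pronoun is "which" (word 6); it is bound by the head noun immediately before it.
Its filler is the head noun "proposal", at word 5.

5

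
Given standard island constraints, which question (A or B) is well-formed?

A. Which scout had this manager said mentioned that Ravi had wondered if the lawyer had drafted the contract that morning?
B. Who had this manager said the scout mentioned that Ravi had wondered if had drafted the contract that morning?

A

In B, the wh-phrase is extracted from inside a wh-island (introduced by "if"), which blocks movement.
In A, the extraction path crosses only that-complement boundaries, which are transparent.
So A is grammatical.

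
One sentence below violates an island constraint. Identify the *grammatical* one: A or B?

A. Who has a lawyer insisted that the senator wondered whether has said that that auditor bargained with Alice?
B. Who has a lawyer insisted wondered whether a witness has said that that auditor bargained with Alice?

B

In A, the wh-phrase is extracted from inside a wh-island (introduced by "whether"), which blocks movement.
In B, the extraction path crosses only that-complement boundaries, which are transparent.
So B is grammatical.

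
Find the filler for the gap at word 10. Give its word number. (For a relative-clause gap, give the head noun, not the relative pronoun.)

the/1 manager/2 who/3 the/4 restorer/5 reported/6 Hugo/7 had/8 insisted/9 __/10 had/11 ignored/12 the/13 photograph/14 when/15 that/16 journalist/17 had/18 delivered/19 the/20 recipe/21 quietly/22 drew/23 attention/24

2

The gap at 10 is the subject of "ignored", inside a relative clause.
The relative pronoun is "who" (word 3); it is bound by the head noun immediately before it.
Its filler is the head noun "manager", at word 2.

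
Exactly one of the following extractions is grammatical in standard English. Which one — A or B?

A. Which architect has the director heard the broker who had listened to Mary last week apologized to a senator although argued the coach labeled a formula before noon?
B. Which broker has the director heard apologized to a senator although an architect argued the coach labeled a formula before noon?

In A, the wh-phrase is extracted from inside an adjunct island (introduced by "although"), which blocks movement.
In B, the extraction path crosses only that-complement boundaries, which are transparent.
So B is grammatical.

B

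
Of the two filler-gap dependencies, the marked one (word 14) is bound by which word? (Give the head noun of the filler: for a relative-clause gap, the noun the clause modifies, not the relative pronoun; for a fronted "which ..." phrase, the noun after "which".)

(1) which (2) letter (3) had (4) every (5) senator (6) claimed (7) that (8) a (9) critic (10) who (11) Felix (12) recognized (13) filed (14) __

The marked gap is the direct object of "filed".
Its filler is the fronted wh-phrase "which letter", at word 2.
(The other dependency links word 9 to a gap after word 12.)

2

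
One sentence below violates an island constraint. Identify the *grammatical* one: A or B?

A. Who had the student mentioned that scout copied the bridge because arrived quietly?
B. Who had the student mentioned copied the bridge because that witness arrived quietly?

In A, the wh-phrase is extracted from inside an adjunct island (introduced by "because"), which blocks movement.
In B, the extraction path crosses only that-complement boundaries, which are transparent.
So B is grammatical.

B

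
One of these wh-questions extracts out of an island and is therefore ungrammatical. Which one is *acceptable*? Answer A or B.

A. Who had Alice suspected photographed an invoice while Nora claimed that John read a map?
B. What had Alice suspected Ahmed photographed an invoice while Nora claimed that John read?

In B, the wh-phrase is extracted from inside an adjunct island (introduced by "while"), which blocks movement.
In A, the extraction path crosses only that-complement boundaries, which are transparent.
So A is grammatical.

A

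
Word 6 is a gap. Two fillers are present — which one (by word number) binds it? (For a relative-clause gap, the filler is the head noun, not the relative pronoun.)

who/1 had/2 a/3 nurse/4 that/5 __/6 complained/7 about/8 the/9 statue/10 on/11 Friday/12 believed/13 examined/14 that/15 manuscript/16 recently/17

The marked gap is inside the relative clause, the subject of "complained".
Its filler is the head noun "nurse" (via "that"), at word 4.
(The other dependency links word 1 to a gap after word 13.)

4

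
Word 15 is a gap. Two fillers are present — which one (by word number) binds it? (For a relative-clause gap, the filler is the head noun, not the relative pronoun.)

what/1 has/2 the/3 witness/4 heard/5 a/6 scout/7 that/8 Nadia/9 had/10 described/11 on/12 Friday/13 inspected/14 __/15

The marked gap is the direct object of "inspected".
Its filler is the fronted wh-phrase "what", at word 1.
(The other dependency links word 7 to a gap after word 11.)

1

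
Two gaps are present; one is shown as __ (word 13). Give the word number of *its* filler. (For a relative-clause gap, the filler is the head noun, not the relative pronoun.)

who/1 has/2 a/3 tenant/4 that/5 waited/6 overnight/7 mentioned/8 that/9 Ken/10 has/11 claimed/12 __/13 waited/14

The marked gap is the subject of "waited".
Its filler is the fronted wh-phrase "who", at word 1.
(The other dependency links word 4 to a gap after word 5.)

1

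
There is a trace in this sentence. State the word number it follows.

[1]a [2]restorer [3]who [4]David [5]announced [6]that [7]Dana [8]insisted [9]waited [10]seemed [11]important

8

The displaced element is "a restorer" (word 2).
It is linked across 2 clause boundaries (that → Ø).
It functions as the subject of "waited", so the gap sits immediately after word 8 ("insisted").
Base order: David announced that Dana insisted that a restorer waited.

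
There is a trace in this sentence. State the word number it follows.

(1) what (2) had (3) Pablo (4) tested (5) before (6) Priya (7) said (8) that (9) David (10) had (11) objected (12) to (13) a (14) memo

The displaced element is "what" (word 1).
It functions as the direct object of "tested", so the gap sits immediately after word 4 ("tested").
Base order: Pablo had tested what before Priya said that David had objected to a memo.

4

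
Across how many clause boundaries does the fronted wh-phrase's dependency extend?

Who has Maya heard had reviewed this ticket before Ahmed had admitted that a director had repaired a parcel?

1

"who" is extracted from the subject of "reviewed".
Boundaries crossed, outermost first: [Ø] — 1 in total.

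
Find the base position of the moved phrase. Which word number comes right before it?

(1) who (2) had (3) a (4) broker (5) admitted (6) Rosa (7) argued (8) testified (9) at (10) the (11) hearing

The displaced element is "who" (word 1).
It is linked across 2 clause boundaries (Ø → Ø).
It functions as the subject of "testified", so the gap sits immediately after word 7 ("argued").
Base order: A broker had admitted Rosa argued that who testified at the hearing.

7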